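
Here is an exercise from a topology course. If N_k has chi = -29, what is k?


chi = 2 - k for closed non-orientable surfaces with k crosscaps.
-29 = 2 - k
k = 2 - (-29) = 31

31


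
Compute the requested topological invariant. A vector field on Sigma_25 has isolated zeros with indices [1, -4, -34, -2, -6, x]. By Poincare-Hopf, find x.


Poincare-Hopf: sum of indices = chi(M).
chi(Sigma_25) = 2 - 2*25 = -48.
Sum of known indices = -45.
x = chi - (sum known) = -48 - (-45) = -3

-3


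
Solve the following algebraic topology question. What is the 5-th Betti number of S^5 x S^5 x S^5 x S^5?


Each S^d has Poincare polynomial 1 + t^d.
The product S^5 x S^5 x S^5 x S^5 has Poincare polynomial prod(1+t^d_i).
Expanding: b_0=1, b_5=4, b_10=6, b_15=4, b_20=1.
b_5 = 4

4


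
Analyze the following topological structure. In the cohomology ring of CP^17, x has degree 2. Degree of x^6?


|x| = 2 in H^*(CP^n).
|x^6| = 6 * |x| = 6 * 2 = 12

12


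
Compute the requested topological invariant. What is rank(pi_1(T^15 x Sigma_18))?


pi_1(A x B) = pi_1(A) x pi_1(B); rank of abelianization = b_1.
b_1(T^15) = 15, b_1(Sigma_18) = 2*18 = 36.
b_1(product) = 15 + 36 = 51

51


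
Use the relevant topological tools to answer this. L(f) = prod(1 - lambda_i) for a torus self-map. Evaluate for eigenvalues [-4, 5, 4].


For a torus self-map: L(f) = det(I - A) where A acts on H_1.
L(f) = (1--4) * (1-5) * (1-4) = 5 * -4 * -3 = 60

60


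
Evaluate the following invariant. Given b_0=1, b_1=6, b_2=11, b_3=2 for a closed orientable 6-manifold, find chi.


By Poincare duality b_k = b_{6-k}, so full Betti numbers: b_0=1, b_1=6, b_2=11, b_3=2, b_4=11, b_5=6, b_6=1.
chi = sum (-1)^k b_k = 10

10


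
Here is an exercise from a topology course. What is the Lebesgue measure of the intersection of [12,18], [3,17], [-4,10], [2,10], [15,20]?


Intersection = [max(a_i), min(b_i)] = [15, 10].
Since 15 > 10, the intersection is empty.
Length = 0

0


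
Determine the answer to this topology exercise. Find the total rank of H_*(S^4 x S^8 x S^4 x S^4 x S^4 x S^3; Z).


Total Betti number is multiplicative under products.
Each S^d (d>=1) has total Betti number 2.
There are 6 sphere factors.
Total = 2^6 = 64

64


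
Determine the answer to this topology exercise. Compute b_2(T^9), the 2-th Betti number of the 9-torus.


By the Kunneth formula, b_k(T^n) = C(n,k).
b_2(T^9) = C(9,2).
C(9,2) = 9!/(2!*7!) = 36

36


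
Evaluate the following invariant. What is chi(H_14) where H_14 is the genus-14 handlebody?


A genus-g handlebody deformation retracts to a wedge of g circles.
chi(vee_g S^1) = 1 - g.
chi(H_14) = 1 - 14 = -13

-13


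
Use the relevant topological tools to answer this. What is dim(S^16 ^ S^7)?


S^m ^ S^n = S^{m+n}.
k = 16 + 7 = 23

23


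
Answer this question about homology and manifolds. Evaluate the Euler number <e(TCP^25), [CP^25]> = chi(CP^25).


For any closed oriented manifold, <e(TM),[M]> = chi(M).
chi(CP^25) = 25+1 = 26

26


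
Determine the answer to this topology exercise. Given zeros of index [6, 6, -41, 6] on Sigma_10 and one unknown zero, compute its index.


Poincare-Hopf: sum of indices = chi(M).
chi(Sigma_10) = 2 - 2*10 = -18.
Sum of known indices = -23.
x = chi - (sum known) = -18 - (-23) = 5

5


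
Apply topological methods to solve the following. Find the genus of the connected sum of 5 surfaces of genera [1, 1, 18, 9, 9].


Genus is additive under connected sum of orientable surfaces.
g = 1 + 1 + 18 + 9 + 9 = 38

38


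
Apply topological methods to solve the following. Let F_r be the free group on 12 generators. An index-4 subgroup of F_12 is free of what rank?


Nielsen-Schreier: an index-n subgroup of F_r is free of rank 1 + n(r-1).
Equivalently: chi(cover) = n*chi(base); chi(vee_r S^1) = 1 - 12 = -11.
chi(E) = 4*(-11) = -44; rank = 1 - chi(E) = 1 - (-44) = 45.
rank = 1 + 4*(12-1) = 1 + 44 = 45

45


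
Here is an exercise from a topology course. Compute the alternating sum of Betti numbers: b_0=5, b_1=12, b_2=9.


chi = sum_k (-1)^k b_k.
= (5) + (-12) + (9)
= 2

2


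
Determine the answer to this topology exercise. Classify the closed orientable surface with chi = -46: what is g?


chi = 2 - 2g for closed orientable surfaces.
-46 = 2 - 2g
2g = 2 - (-46) = 48
g = 24

24


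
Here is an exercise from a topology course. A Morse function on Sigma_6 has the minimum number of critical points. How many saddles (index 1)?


A perfect Morse function has m_k = b_k.
For Sigma_6: b_0=1, b_1=2g=12, b_2=1.
Saddles m_1 = 2g = 12

12


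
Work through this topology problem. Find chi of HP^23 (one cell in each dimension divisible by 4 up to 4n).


HP^23 has one cell in each dimension 0, 4, ..., 4*23 (23+1 cells, all even-dim).
chi = 23 + 1 = 24

24


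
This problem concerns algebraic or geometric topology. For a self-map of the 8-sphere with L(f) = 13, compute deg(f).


L(f) = 1 + (-1)^8 deg(f) on S^8.
13 = 1 + (-1)^8 * deg(f)
(-1)^8 * deg(f) = 12
deg(f) = 12

12


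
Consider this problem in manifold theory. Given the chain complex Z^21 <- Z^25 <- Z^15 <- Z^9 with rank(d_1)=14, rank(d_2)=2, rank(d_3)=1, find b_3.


rank H_k = rank(ker d_k) - rank(im d_{k+1}).
rank(ker d_3) = rank(C_3) - rank(d_3) = 9 - 1 = 8.
rank(im d_{3+1}) = 0.
rank H_3 = 8 - 0 = 8

8


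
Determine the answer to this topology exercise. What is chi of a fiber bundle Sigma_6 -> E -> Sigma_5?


For a fiber bundle F -> E -> B (with CW structure): chi(E) = chi(B) * chi(F).
chi(Sigma_5) = -8, chi(Sigma_6) = -10.
chi(E) = (-8) * (-10) = 80

80


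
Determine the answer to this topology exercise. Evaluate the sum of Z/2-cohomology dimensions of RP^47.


H^k(RP^47; Z/2) = Z/2 for each 0 <= k <= 47.
Total dimension = 47 + 1 = 48

48


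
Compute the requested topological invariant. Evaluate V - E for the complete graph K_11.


K_11: V = 11, E = C(11,2) = 55.
chi = V - E = 11 - 55 = -44

-44


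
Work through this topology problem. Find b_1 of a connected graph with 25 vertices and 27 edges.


For a connected graph: rank(pi_1) = b_1 = E - V + 1 = 1 - chi.
chi = V - E = 25 - 27 = -2.
rank = 1 - (-2) = 27 - 25 + 1 = 3

3


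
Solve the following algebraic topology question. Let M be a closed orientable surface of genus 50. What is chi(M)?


For a closed orientable surface of genus g: chi = 2 - 2g.
Here g = 50.
chi = 2 - 2*50 = 2 - 100 = -98

-98


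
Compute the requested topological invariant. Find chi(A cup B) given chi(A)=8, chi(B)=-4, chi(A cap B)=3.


chi(A cup B) = chi(A) + chi(B) - chi(A cap B)
= 8 + (-4) - (3)
= 1

1


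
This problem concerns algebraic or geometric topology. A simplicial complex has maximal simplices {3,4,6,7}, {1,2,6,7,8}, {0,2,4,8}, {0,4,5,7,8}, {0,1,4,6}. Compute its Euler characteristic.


Enumerate all faces; f-vector: f_0=9, f_1=28, f_2=31, f_3=13, f_4=2.
chi = sum (-1)^k f_k = 1

1


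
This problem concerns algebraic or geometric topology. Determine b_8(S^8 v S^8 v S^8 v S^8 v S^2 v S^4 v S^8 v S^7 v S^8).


For a wedge of spheres, H_k (k>0) is free on one generator per sphere of dimension k.
Spheres of dimension 8: count = 6.
b_8 = 6

6


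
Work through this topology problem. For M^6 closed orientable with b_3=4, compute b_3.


Poincare duality for closed orientable n-manifolds: b_k = b_{n-k}.
Here n = 6, so b_3 = b_3 = 4

4


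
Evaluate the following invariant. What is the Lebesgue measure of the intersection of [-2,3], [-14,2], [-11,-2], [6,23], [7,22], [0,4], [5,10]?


Intersection = [max(a_i), min(b_i)] = [7, -2].
Since 7 > -2, the intersection is empty.
Length = 0

0


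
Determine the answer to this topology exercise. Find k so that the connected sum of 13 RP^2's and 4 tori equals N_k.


Since a >= 1, the sum is non-orientable; each T^2 can be replaced by RP^2 # RP^2 (since T^2#RP^2 = 3RP^2).
Total crosscaps k = 13 + 2*4 = 21.
Check via chi: chi = 13*1 + 4*0 - (13+4-1)*2 = -19 = 2 - k = -19. Consistent.

21


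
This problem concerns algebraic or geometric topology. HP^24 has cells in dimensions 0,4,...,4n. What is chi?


HP^24 has one cell in each dimension 0, 4, ..., 4*24 (24+1 cells, all even-dim).
chi = 24 + 1 = 25

25


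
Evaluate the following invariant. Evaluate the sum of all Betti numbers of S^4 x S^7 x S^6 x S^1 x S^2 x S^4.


Total Betti number is multiplicative under products.
Each S^d (d>=1) has total Betti number 2.
There are 6 sphere factors.
Total = 2^6 = 64

64


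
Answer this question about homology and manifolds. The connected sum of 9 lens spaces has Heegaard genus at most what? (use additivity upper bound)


Heegaard genus satisfies g(A#B) <= g(A) + g(B).
Each lens space has g = 1.
Upper bound: 9 * 1 = 9

9


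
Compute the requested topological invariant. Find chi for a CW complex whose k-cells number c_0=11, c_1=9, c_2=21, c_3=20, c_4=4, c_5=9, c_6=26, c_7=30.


chi = sum_k (-1)^k c_k.
= (-1)^0*11 + (-1)^1*9 + (-1)^2*21 + (-1)^3*20 + (-1)^4*4 + (-1)^5*9 + (-1)^6*26 + (-1)^7*30
= (11) + (-9) + (21) + (-20) + (4) + (-9) + (26) + (-30)
= -6

-6


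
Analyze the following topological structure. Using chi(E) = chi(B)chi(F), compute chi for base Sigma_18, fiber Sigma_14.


For a fiber bundle F -> E -> B (with CW structure): chi(E) = chi(B) * chi(F).
chi(Sigma_18) = -34, chi(Sigma_14) = -26.
chi(E) = (-34) * (-26) = 884

884


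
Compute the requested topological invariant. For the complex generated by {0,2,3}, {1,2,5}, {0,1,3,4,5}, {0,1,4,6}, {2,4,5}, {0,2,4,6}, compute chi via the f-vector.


Enumerate all faces; f-vector: f_0=7, f_1=19, f_2=19, f_3=7, f_4=1.
chi = sum (-1)^k f_k = 1

1


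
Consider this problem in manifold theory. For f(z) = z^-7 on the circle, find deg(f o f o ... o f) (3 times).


deg(f) = -7. Degree is multiplicative: deg(f^3) = (deg f)^3.
deg(f^3) = (-7)^3 = -343

-343


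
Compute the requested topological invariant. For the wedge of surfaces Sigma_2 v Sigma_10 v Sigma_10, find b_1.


For a wedge X v Y: reduced H_k(X v Y) = H_k(X) + H_k(Y).
Each Sigma_g contributes b_1 = 2g.
b_1 = 4 + 20 + 20 = 44

44


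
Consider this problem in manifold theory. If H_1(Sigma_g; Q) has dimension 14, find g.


For a closed orientable surface: b_1 = 2g.
14 = 2g
g = 14 / 2 = 7

7


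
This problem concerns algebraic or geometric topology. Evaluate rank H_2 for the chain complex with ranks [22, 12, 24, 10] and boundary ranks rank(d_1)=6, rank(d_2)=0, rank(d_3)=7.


rank H_k = rank(ker d_k) - rank(im d_{k+1}).
rank(ker d_2) = rank(C_2) - rank(d_2) = 24 - 0 = 24.
rank(im d_{2+1}) = 7.
rank H_2 = 24 - 7 = 17

17


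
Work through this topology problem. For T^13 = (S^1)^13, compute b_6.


By the Kunneth formula, b_k(T^n) = C(n,k).
b_6(T^13) = C(13,6).
C(13,6) = 13!/(6!*7!) = 1716

1716


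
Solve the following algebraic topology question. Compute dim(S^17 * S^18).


Join of spheres: S^m * S^n = S^{m+n+1}.
dim = 17 + 18 + 1 = 36

36


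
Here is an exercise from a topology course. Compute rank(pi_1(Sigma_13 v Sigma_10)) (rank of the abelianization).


For a wedge: H_1(A v B) = H_1(A) + H_1(B).
b_1(Sigma_13) = 26, b_1(Sigma_10) = 20.
b_1 = 26 + 20 = 46

46


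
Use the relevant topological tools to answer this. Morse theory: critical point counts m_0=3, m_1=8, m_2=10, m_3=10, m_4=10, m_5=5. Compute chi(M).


Morse theory: chi(M) = sum_k (-1)^k m_k where m_k = #(index-k critical points).
= (3) + (-8) + (10) + (-10) + (10) + (-5) = 0

0


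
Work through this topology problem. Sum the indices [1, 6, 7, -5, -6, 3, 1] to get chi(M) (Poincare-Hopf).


Poincare-Hopf: chi(M) = sum of indices of zeros.
chi = (1) + (6) + (7) + (-5) + (-6) + (3) + (1) = 7

7


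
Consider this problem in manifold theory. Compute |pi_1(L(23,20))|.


pi_1(L(p,q)) = Z/pZ for any q coprime to p.
|pi_1(L(23,20))| = 23

23


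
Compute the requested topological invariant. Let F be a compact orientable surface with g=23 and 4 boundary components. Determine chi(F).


For a compact orientable surface with genus g and b boundary components: chi = 2 - 2g - b.
chi = 2 - 2*23 - 4 = 2 - 46 - 4 = -48

-48


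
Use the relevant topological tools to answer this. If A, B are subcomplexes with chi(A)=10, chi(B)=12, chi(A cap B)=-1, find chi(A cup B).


chi(A cup B) = chi(A) + chi(B) - chi(A cap B)
= 10 + (12) - (-1)
= 23

23


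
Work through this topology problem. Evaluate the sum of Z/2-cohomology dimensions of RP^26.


H^k(RP^26; Z/2) = Z/2 for each 0 <= k <= 26.
Total dimension = 26 + 1 = 27

27


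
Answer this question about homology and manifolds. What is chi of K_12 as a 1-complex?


K_12: V = 12, E = C(12,2) = 66.
chi = V - E = 12 - 66 = -54

-54


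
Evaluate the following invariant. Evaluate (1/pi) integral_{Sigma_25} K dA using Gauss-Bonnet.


Gauss-Bonnet: integral K dA = 2*pi*chi(M).
chi(Sigma_25) = 2 - 2*25 = -48.
(integral K dA)/pi = 2*chi = 2*(-48) = -96

-96


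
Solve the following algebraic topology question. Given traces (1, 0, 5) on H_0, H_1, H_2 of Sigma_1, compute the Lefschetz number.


L(f) = tr(f_0*) - tr(f_1*) + tr(f_2*).
= 1 - (0) + (5)
= 6

6


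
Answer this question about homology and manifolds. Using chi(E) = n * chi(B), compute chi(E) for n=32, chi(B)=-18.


For a finite covering: chi(E) = (number of sheets) * chi(B).
chi(E) = 32 * (-18) = -576

-576


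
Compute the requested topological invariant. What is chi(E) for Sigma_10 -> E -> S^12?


chi(S^12) = 2 (n even), chi(Sigma_10) = 2 - 2*10 = -18.
chi(E) = 2 * (-18) = -36

-36


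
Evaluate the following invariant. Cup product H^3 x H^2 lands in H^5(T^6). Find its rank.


Cup product: H^p x H^q -> H^{p+q}; here p+q = 3+2 = 5.
rank H^k(T^n) = C(n,k).
C(6,5) = 6

6


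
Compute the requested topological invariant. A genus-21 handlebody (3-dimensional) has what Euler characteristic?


A genus-g handlebody deformation retracts to a wedge of g circles.
chi(vee_g S^1) = 1 - g.
chi(H_21) = 1 - 21 = -20

-20


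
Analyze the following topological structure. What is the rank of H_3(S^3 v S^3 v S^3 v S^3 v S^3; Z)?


For a wedge of spheres, H_k (k>0) is free on one generator per sphere of dimension k.
Spheres of dimension 3: count = 5.
b_3 = 5

5


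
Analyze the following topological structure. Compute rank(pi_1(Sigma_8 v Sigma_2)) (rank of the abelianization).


For a wedge: H_1(A v B) = H_1(A) + H_1(B).
b_1(Sigma_8) = 16, b_1(Sigma_2) = 4.
b_1 = 16 + 4 = 20

20


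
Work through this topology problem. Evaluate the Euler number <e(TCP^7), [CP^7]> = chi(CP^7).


For any closed oriented manifold, <e(TM),[M]> = chi(M).
chi(CP^7) = 7+1 = 8

8


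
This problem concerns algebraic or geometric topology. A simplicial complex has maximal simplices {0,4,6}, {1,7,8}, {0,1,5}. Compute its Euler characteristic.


Enumerate all faces; f-vector: f_0=7, f_1=9, f_2=3.
chi = sum (-1)^k f_k = 1

1


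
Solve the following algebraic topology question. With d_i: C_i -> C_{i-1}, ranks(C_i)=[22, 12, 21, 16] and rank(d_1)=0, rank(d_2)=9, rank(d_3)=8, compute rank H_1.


rank H_k = rank(ker d_k) - rank(im d_{k+1}).
rank(ker d_1) = rank(C_1) - rank(d_1) = 12 - 0 = 12.
rank(im d_{1+1}) = 9.
rank H_1 = 12 - 9 = 3

3


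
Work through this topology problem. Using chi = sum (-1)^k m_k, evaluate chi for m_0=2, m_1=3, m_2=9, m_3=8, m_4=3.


Morse theory: chi(M) = sum_k (-1)^k m_k where m_k = #(index-k critical points).
= (2) + (-3) + (9) + (-8) + (3) = 3

3


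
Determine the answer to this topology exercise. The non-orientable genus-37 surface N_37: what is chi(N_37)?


For a non-orientable closed surface with k crosscaps: chi = 2 - k.
Here k = 37.
chi = 2 - 37 = -35

-35


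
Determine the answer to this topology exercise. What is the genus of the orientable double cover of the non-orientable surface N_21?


chi(N_21) = 2 - 21 = -19.
Double cover: chi(Sigma_g) = 2 * chi(N_21) = 2*(-19) = -38.
2 - 2g = -38, so g = (2 - (-38))/2 = 40/2 = 20

20


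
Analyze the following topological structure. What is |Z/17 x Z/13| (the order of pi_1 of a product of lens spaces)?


pi_1(X x Y) = pi_1(X) x pi_1(Y).
pi_1(L(17,1)) = Z/17, pi_1(L(13,1)) = Z/13.
|Z/17 x Z/13| = 17 * 13 = 221

221


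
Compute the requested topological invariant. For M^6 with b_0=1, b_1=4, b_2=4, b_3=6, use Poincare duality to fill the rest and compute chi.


By Poincare duality b_k = b_{6-k}, so full Betti numbers: b_0=1, b_1=4, b_2=4, b_3=6, b_4=4, b_5=4, b_6=1.
chi = sum (-1)^k b_k = -4

-4


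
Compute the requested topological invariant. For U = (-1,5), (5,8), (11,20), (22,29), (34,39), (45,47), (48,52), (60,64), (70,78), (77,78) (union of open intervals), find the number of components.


Sort and merge overlapping open intervals.
Merged: (-1,5), (5,8), (11,20), (22,29), (34,39), (45,47), (48,52), (60,64), (70,78).
Number of components = 9

9


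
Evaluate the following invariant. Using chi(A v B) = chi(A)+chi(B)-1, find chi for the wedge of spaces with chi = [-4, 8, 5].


chi(A v B) = chi(A) + chi(B) - 1 (one point identified).
For 3 spaces: chi = (sum chi_i) - (3 - 1).
sum = 9; chi = 9 - 2 = 7

7


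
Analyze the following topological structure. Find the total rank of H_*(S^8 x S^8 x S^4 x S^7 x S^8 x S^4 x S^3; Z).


Total Betti number is multiplicative under products.
Each S^d (d>=1) has total Betti number 2.
There are 7 sphere factors.
Total = 2^7 = 128

128


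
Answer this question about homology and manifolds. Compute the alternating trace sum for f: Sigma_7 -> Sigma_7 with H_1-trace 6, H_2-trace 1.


L(f) = tr(f_0*) - tr(f_1*) + tr(f_2*).
= 1 - (6) + (1)
= -4

-4


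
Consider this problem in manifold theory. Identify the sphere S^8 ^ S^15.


S^m ^ S^n = S^{m+n}.
k = 8 + 15 = 23

23


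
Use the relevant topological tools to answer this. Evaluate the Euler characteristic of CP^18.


CP^18 has one cell in each even dimension 0, 2, ..., 2*18 (18+1 cells total).
All cells are even-dimensional, so chi = number of cells.
chi = 18 + 1 = 19

19


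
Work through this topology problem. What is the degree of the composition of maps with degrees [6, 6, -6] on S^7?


Degree is multiplicative: deg(composition) = product of degrees.
= (6) * (6) * (-6) = -216

-216


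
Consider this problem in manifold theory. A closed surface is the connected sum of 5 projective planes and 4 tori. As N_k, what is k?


Since a >= 1, the sum is non-orientable; each T^2 can be replaced by RP^2 # RP^2 (since T^2#RP^2 = 3RP^2).
Total crosscaps k = 5 + 2*4 = 13.
Check via chi: chi = 5*1 + 4*0 - (5+4-1)*2 = -11 = 2 - k = -11. Consistent.

13


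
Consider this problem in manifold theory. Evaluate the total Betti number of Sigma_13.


For Sigma_13: b_0 = 1, b_1 = 2g = 26, b_2 = 1.
Total = 1 + 26 + 1 = 28

28


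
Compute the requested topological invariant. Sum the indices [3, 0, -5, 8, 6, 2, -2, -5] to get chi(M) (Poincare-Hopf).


Poincare-Hopf: chi(M) = sum of indices of zeros.
chi = (3) + (0) + (-5) + (8) + (6) + (2) + (-2) + (-5) = 7

7


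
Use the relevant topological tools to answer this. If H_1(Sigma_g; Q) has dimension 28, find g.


For a closed orientable surface: b_1 = 2g.
28 = 2g
g = 28 / 2 = 14

14


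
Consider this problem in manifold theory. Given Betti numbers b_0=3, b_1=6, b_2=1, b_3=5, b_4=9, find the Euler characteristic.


chi = sum_k (-1)^k b_k.
= (3) + (-6) + (1) + (-5) + (9)
= 2

2


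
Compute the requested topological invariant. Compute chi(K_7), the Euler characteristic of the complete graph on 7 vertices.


K_7: V = 7, E = C(7,2) = 21.
chi = V - E = 7 - 21 = -14

-14


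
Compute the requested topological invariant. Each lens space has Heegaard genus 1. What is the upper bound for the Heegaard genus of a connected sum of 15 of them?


Heegaard genus satisfies g(A#B) <= g(A) + g(B).
Each lens space has g = 1.
Upper bound: 15 * 1 = 15

15


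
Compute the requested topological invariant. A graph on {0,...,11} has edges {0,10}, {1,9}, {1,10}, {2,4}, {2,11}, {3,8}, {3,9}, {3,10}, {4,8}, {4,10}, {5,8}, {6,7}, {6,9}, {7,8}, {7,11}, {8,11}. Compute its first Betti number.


b_1 = E - V + (number of components).
E = 16, V = 12, components = 1.
b_1 = 16 - 12 + 1 = 5

5


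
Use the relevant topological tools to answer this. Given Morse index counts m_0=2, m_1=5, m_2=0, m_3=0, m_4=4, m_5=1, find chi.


Morse theory: chi(M) = sum_k (-1)^k m_k where m_k = #(index-k critical points).
= (2) + (-5) + (0) + (0) + (4) + (-1) = 0

0


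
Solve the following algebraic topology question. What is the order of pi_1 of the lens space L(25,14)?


pi_1(L(p,q)) = Z/pZ for any q coprime to p.
|pi_1(L(25,14))| = 25

25


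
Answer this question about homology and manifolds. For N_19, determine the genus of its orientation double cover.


chi(N_19) = 2 - 19 = -17.
Double cover: chi(Sigma_g) = 2 * chi(N_19) = 2*(-17) = -34.
2 - 2g = -34, so g = (2 - (-34))/2 = 36/2 = 18

18


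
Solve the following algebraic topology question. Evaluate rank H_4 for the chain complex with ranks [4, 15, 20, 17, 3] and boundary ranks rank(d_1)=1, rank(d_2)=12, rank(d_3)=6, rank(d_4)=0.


rank H_k = rank(ker d_k) - rank(im d_{k+1}).
rank(ker d_4) = rank(C_4) - rank(d_4) = 3 - 0 = 3.
rank(im d_{4+1}) = 0.
rank H_4 = 3 - 0 = 3

3


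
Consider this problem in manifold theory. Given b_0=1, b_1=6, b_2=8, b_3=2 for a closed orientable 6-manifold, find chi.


By Poincare duality b_k = b_{6-k}, so full Betti numbers: b_0=1, b_1=6, b_2=8, b_3=2, b_4=8, b_5=6, b_6=1.
chi = sum (-1)^k b_k = 4

4


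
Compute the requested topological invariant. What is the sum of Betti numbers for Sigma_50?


For Sigma_50: b_0 = 1, b_1 = 2g = 100, b_2 = 1.
Total = 1 + 100 + 1 = 102

102


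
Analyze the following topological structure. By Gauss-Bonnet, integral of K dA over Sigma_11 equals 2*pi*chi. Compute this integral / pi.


Gauss-Bonnet: integral K dA = 2*pi*chi(M).
chi(Sigma_11) = 2 - 2*11 = -20.
(integral K dA)/pi = 2*chi = 2*(-20) = -40

-40


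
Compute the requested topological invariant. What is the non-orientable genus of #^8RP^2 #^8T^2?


Since a >= 1, the sum is non-orientable; each T^2 can be replaced by RP^2 # RP^2 (since T^2#RP^2 = 3RP^2).
Total crosscaps k = 8 + 2*8 = 24.
Check via chi: chi = 8*1 + 8*0 - (8+8-1)*2 = -22 = 2 - k = -22. Consistent.

24


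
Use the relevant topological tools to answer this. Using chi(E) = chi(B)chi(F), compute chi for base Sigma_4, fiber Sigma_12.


For a fiber bundle F -> E -> B (with CW structure): chi(E) = chi(B) * chi(F).
chi(Sigma_4) = -6, chi(Sigma_12) = -22.
chi(E) = (-6) * (-22) = 132

132


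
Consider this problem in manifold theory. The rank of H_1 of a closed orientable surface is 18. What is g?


For a closed orientable surface: b_1 = 2g.
18 = 2g
g = 18 / 2 = 9

9


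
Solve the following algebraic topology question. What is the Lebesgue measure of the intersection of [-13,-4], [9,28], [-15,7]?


Intersection = [max(a_i), min(b_i)] = [9, -4].
Since 9 > -4, the intersection is empty.
Length = 0

0


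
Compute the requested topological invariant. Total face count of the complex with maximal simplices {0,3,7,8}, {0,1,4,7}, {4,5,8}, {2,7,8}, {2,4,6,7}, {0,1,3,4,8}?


Each maximal simplex on m vertices has 2^m - 1 nonempty faces.
Take the union (dedupe shared faces).
Total distinct faces = 63

63


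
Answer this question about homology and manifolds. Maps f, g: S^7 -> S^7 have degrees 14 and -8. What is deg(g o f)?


Degree is multiplicative under composition: deg(g o f) = deg(g) * deg(f).
= -8 * 14 = -112

-112


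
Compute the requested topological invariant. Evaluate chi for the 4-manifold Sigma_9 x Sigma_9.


chi(Sigma_9) = 2 - 2*9 = -16
chi(Sigma_9) = 2 - 2*9 = -16
chi(product) = (-16) * (-16) = 256

256


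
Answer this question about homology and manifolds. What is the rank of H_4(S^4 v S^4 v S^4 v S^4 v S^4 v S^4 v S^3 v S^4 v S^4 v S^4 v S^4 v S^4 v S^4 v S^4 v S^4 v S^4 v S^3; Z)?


For a wedge of spheres, H_k (k>0) is free on one generator per sphere of dimension k.
Spheres of dimension 4: count = 15.
b_4 = 15

15


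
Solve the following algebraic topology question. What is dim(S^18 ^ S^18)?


S^m ^ S^n = S^{m+n}.
k = 18 + 18 = 36

36


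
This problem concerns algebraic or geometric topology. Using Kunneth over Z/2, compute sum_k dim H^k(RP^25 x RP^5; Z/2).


dim H^*(RP^n; Z/2) = n+1 (one Z/2 in each degree 0..n).
Total Betti number is multiplicative.
Total = (25+1) * (5+1) = 26 * 6 = 156

156


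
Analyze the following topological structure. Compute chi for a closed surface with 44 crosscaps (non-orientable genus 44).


For a non-orientable closed surface with k crosscaps: chi = 2 - k.
Here k = 44.
chi = 2 - 44 = -42

-42


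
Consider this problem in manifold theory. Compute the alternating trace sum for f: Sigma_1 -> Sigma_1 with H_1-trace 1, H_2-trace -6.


L(f) = tr(f_0*) - tr(f_1*) + tr(f_2*).
= 1 - (1) + (-6)
= -6

-6


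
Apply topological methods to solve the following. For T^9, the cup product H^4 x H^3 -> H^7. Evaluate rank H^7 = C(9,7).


Cup product: H^p x H^q -> H^{p+q}; here p+q = 4+3 = 7.
rank H^k(T^n) = C(n,k).
C(9,7) = 36

36


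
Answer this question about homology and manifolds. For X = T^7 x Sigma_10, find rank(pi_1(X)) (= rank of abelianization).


pi_1(A x B) = pi_1(A) x pi_1(B); rank of abelianization = b_1.
b_1(T^7) = 7, b_1(Sigma_10) = 2*10 = 20.
b_1(product) = 7 + 20 = 27

27


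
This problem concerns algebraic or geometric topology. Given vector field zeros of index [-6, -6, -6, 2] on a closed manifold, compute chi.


Poincare-Hopf: chi(M) = sum of indices of zeros.
chi = (-6) + (-6) + (-6) + (2) = -16

-16


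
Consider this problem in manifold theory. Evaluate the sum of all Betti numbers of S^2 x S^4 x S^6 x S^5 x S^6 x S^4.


Total Betti number is multiplicative under products.
Each S^d (d>=1) has total Betti number 2.
There are 6 sphere factors.
Total = 2^6 = 64

64


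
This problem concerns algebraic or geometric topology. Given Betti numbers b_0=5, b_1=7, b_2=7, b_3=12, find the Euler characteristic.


chi = sum_k (-1)^k b_k.
= (5) + (-7) + (7) + (-12)
= -7

-7


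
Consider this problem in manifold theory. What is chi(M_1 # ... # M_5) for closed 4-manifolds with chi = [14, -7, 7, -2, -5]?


For n-manifolds: chi(A#B) = chi(A) + chi(B) - chi(S^4).
chi(S^4) = 1 + (-1)^4 = 2.
chi(#) = (sum chi_i) - (5-1)*chi(S^4) = 7 - 4*2 = -1

-1


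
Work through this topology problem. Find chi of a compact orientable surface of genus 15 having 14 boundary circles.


For a compact orientable surface with genus g and b boundary components: chi = 2 - 2g - b.
chi = 2 - 2*15 - 14 = 2 - 30 - 14 = -42

-42


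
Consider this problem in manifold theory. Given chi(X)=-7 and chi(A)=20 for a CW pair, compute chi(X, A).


Relative Euler characteristic: chi(X, A) = chi(X) - chi(A).
= -7 - (20) = -27

-27


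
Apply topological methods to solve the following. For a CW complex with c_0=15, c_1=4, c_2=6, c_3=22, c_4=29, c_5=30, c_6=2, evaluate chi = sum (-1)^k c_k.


chi = sum_k (-1)^k c_k.
= (-1)^0*15 + (-1)^1*4 + (-1)^2*6 + (-1)^3*22 + (-1)^4*29 + (-1)^5*30 + (-1)^6*2
= (15) + (-4) + (6) + (-22) + (29) + (-30) + (2)
= -4

-4


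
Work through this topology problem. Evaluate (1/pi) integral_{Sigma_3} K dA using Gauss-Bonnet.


Gauss-Bonnet: integral K dA = 2*pi*chi(M).
chi(Sigma_3) = 2 - 2*3 = -4.
(integral K dA)/pi = 2*chi = 2*(-4) = -8

-8


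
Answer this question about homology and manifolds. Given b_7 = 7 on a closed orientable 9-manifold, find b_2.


Poincare duality for closed orientable n-manifolds: b_k = b_{n-k}.
Here n = 9, so b_2 = b_7 = 7

7


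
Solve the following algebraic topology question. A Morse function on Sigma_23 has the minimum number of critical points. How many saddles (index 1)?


A perfect Morse function has m_k = b_k.
For Sigma_23: b_0=1, b_1=2g=46, b_2=1.
Saddles m_1 = 2g = 46

46


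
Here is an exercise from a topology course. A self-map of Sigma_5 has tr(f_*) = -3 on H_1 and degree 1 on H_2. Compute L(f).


L(f) = tr(f_0*) - tr(f_1*) + tr(f_2*).
= 1 - (-3) + (1)
= 5

5


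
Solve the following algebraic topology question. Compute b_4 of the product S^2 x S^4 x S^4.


Each S^d has Poincare polynomial 1 + t^d.
The product S^2 x S^4 x S^4 has Poincare polynomial prod(1+t^d_i).
Expanding: b_0=1, b_2=1, b_4=2, b_6=2, b_8=1, b_10=1.
b_4 = 2

2


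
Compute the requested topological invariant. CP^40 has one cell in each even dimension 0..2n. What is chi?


CP^40 has one cell in each even dimension 0, 2, ..., 2*40 (40+1 cells total).
All cells are even-dimensional, so chi = number of cells.
chi = 40 + 1 = 41

41


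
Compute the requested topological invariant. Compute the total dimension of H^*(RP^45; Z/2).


H^k(RP^45; Z/2) = Z/2 for each 0 <= k <= 45.
Total dimension = 45 + 1 = 46

46


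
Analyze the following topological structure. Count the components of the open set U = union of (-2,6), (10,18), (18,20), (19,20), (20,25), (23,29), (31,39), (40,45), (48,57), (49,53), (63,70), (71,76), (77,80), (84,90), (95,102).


Sort and merge overlapping open intervals.
Merged: (-2,6), (10,18), (18,20), (20,29), (31,39), (40,45), (48,57), (63,70), (71,76), (77,80), (84,90), (95,102).
Number of components = 12

12


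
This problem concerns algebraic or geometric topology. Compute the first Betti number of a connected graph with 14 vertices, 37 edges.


For a connected graph: rank(pi_1) = b_1 = E - V + 1 = 1 - chi.
chi = V - E = 14 - 37 = -23.
rank = 1 - (-23) = 37 - 14 + 1 = 24

24


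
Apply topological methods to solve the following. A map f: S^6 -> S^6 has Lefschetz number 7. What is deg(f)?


L(f) = 1 + (-1)^6 deg(f) on S^6.
7 = 1 + (-1)^6 * deg(f)
(-1)^6 * deg(f) = 6
deg(f) = 6

6


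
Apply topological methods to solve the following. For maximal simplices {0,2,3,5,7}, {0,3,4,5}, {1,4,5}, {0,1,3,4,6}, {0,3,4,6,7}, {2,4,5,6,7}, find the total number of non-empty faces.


Each maximal simplex on m vertices has 2^m - 1 nonempty faces.
Take the union (dedupe shared faces).
Total distinct faces = 94

94


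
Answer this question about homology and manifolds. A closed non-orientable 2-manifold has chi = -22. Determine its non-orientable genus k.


chi = 2 - k for closed non-orientable surfaces with k crosscaps.
-22 = 2 - k
k = 2 - (-22) = 24

24


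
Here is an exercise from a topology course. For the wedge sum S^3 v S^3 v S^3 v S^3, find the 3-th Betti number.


For a wedge of spheres, H_k (k>0) is free on one generator per sphere of dimension k.
Spheres of dimension 3: count = 4.
b_3 = 4

4


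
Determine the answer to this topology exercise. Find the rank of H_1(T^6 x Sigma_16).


pi_1(A x B) = pi_1(A) x pi_1(B); rank of abelianization = b_1.
b_1(T^6) = 6, b_1(Sigma_16) = 2*16 = 32.
b_1(product) = 6 + 32 = 38

38


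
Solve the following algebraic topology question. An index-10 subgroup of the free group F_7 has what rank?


Nielsen-Schreier: an index-n subgroup of F_r is free of rank 1 + n(r-1).
Equivalently: chi(cover) = n*chi(base); chi(vee_r S^1) = 1 - 7 = -6.
chi(E) = 10*(-6) = -60; rank = 1 - chi(E) = 1 - (-60) = 61.
rank = 1 + 10*(7-1) = 1 + 60 = 61

61


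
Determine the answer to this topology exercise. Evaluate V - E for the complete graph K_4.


K_4: V = 4, E = C(4,2) = 6.
chi = V - E = 4 - 6 = -2

-2


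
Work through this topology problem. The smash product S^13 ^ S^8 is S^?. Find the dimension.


S^m ^ S^n = S^{m+n}.
k = 13 + 8 = 21

21


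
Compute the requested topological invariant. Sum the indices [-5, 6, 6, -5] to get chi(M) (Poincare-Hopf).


Poincare-Hopf: chi(M) = sum of indices of zeros.
chi = (-5) + (6) + (6) + (-5) = 2

2


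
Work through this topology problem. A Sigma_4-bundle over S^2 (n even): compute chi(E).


chi(S^2) = 2 (n even), chi(Sigma_4) = 2 - 2*4 = -6.
chi(E) = 2 * (-6) = -12

-12


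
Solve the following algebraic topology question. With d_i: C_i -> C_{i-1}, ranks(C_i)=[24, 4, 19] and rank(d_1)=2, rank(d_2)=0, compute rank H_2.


rank H_k = rank(ker d_k) - rank(im d_{k+1}).
rank(ker d_2) = rank(C_2) - rank(d_2) = 19 - 0 = 19.
rank(im d_{2+1}) = 0.
rank H_2 = 19 - 0 = 19

19


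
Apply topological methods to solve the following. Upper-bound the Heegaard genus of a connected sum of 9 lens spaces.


Heegaard genus satisfies g(A#B) <= g(A) + g(B).
Each lens space has g = 1.
Upper bound: 9 * 1 = 9

9


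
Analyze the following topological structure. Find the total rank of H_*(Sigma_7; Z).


For Sigma_7: b_0 = 1, b_1 = 2g = 14, b_2 = 1.
Total = 1 + 14 + 1 = 16

16


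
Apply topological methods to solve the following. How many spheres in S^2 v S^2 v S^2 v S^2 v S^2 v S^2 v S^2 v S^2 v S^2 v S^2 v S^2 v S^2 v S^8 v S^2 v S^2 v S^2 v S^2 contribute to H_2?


For a wedge of spheres, H_k (k>0) is free on one generator per sphere of dimension k.
Spheres of dimension 2: count = 16.
b_2 = 16

16


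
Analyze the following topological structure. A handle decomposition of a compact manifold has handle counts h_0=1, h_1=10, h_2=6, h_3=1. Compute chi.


Handles of index k contribute (-1)^k to chi (same as CW cells).
chi = (1) + (-10) + (6) + (-1) = -4

-4


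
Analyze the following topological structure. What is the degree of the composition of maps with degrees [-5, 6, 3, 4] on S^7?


Degree is multiplicative: deg(composition) = product of degrees.
= (-5) * (6) * (3) * (4) = -360

-360


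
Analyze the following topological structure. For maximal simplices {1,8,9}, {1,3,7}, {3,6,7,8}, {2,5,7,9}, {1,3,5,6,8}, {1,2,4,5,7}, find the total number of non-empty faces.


Each maximal simplex on m vertices has 2^m - 1 nonempty faces.
Take the union (dedupe shared faces).
Total distinct faces = 78

78


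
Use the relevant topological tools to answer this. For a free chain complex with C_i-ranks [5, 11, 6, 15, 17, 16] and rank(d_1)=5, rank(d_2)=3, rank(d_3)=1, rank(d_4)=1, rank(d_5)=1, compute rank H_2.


rank H_k = rank(ker d_k) - rank(im d_{k+1}).
rank(ker d_2) = rank(C_2) - rank(d_2) = 6 - 3 = 3.
rank(im d_{2+1}) = 1.
rank H_2 = 3 - 1 = 2

2


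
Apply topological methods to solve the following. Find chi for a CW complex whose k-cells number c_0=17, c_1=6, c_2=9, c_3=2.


chi = sum_k (-1)^k c_k.
= (-1)^0*17 + (-1)^1*6 + (-1)^2*9 + (-1)^3*2
= (17) + (-6) + (9) + (-2)
= 18

18


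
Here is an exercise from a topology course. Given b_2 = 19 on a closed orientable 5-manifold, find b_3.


Poincare duality for closed orientable n-manifolds: b_k = b_{n-k}.
Here n = 5, so b_3 = b_2 = 19

19


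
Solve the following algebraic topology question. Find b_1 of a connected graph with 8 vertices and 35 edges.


For a connected graph: rank(pi_1) = b_1 = E - V + 1 = 1 - chi.
chi = V - E = 8 - 35 = -27.
rank = 1 - (-27) = 35 - 8 + 1 = 28

28


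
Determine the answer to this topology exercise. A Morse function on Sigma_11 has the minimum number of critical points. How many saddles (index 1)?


A perfect Morse function has m_k = b_k.
For Sigma_11: b_0=1, b_1=2g=22, b_2=1.
Saddles m_1 = 2g = 22

22


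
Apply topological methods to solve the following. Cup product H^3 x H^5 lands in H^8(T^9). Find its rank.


Cup product: H^p x H^q -> H^{p+q}; here p+q = 3+5 = 8.
rank H^k(T^n) = C(n,k).
C(9,8) = 9

9


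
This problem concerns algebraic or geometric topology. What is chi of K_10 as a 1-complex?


K_10: V = 10, E = C(10,2) = 45.
chi = V - E = 10 - 45 = -35

-35


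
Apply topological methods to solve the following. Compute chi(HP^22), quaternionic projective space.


HP^22 has one cell in each dimension 0, 4, ..., 4*22 (22+1 cells, all even-dim).
chi = 22 + 1 = 23

23


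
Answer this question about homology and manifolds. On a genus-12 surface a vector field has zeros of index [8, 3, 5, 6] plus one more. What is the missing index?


Poincare-Hopf: sum of indices = chi(M).
chi(Sigma_12) = 2 - 2*12 = -22.
Sum of known indices = 22.
x = chi - (sum known) = -22 - (22) = -44

-44


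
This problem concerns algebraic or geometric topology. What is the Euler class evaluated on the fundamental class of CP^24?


For any closed oriented manifold, <e(TM),[M]> = chi(M).
chi(CP^24) = 24+1 = 25

25


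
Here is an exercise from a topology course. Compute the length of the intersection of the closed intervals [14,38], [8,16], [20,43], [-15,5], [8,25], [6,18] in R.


Intersection = [max(a_i), min(b_i)] = [20, 5].
Since 20 > 5, the intersection is empty.
Length = 0

0


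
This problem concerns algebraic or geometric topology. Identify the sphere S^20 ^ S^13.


S^m ^ S^n = S^{m+n}.
k = 20 + 13 = 33

33


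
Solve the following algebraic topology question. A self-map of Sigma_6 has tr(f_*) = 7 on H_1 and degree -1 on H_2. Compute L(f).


L(f) = tr(f_0*) - tr(f_1*) + tr(f_2*).
= 1 - (7) + (-1)
= -7

-7


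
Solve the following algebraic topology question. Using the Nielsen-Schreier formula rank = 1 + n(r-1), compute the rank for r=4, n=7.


Nielsen-Schreier: an index-n subgroup of F_r is free of rank 1 + n(r-1).
Equivalently: chi(cover) = n*chi(base); chi(vee_r S^1) = 1 - 4 = -3.
chi(E) = 7*(-3) = -21; rank = 1 - chi(E) = 1 - (-21) = 22.
rank = 1 + 7*(4-1) = 1 + 21 = 22

22


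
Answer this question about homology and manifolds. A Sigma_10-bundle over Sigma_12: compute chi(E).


For a fiber bundle F -> E -> B (with CW structure): chi(E) = chi(B) * chi(F).
chi(Sigma_12) = -22, chi(Sigma_10) = -18.
chi(E) = (-22) * (-18) = 396

396


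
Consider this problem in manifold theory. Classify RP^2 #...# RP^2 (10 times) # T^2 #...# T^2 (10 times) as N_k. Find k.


Since a >= 1, the sum is non-orientable; each T^2 can be replaced by RP^2 # RP^2 (since T^2#RP^2 = 3RP^2).
Total crosscaps k = 10 + 2*10 = 30.
Check via chi: chi = 10*1 + 10*0 - (10+10-1)*2 = -28 = 2 - k = -28. Consistent.

30


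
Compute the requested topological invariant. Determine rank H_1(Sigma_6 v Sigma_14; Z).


For a wedge: H_1(A v B) = H_1(A) + H_1(B).
b_1(Sigma_6) = 12, b_1(Sigma_14) = 28.
b_1 = 12 + 28 = 40

40


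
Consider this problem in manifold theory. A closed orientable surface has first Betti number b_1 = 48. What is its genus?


For a closed orientable surface: b_1 = 2g.
48 = 2g
g = 48 / 2 = 24

24


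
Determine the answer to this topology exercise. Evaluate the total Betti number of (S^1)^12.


b_k(T^12) = C(12,k), so the sum over k is sum_k C(12,k) = 2^12.
Total = 2^12 = 4096

4096


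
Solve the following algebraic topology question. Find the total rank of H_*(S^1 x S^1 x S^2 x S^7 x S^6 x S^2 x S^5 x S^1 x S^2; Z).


Total Betti number is multiplicative under products.
Each S^d (d>=1) has total Betti number 2.
There are 9 sphere factors.
Total = 2^9 = 512

512


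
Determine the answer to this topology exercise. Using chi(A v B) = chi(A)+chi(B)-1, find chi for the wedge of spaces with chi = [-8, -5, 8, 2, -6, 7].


chi(A v B) = chi(A) + chi(B) - 1 (one point identified).
For 6 spaces: chi = (sum chi_i) - (6 - 1).
sum = -2; chi = -2 - 5 = -7

-7


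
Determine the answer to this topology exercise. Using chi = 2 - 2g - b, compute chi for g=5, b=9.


For a compact orientable surface with genus g and b boundary components: chi = 2 - 2g - b.
chi = 2 - 2*5 - 9 = 2 - 10 - 9 = -17

-17


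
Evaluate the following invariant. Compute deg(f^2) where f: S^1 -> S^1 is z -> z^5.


deg(f) = 5. Degree is multiplicative: deg(f^2) = (deg f)^2.
deg(f^2) = (5)^2 = 25

25


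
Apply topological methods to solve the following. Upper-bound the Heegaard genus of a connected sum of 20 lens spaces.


Heegaard genus satisfies g(A#B) <= g(A) + g(B).
Each lens space has g = 1.
Upper bound: 20 * 1 = 20

20
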